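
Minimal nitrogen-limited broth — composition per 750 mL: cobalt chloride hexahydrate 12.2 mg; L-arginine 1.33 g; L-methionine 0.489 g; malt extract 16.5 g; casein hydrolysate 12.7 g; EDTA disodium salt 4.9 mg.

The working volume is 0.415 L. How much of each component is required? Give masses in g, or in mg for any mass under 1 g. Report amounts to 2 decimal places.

cobalt chloride hexahydrate 6.75 mg; L-arginine 735.93 mg; L-methionine 270.58 mg; malt extract 9.13 g; casein hydrolysate 7.03 g; EDTA disodium salt 2.71 mg

Scale factor = 415 mL / 750 mL = 0.553333.
cobalt chloride hexahydrate: 12.2 mg × (415 mL / 750 mL) = 6.75 mg
L-arginine: 1.33 g × (415 mL / 750 mL) = 0.735933 g = 735.93 mg
L-methionine: 0.489 g × (415 mL / 750 mL) = 0.27058 g = 270.58 mg
malt extract: 16.5 g × (415 mL / 750 mL) = 9.13 g
casein hydrolysate: 12.7 g × (415 mL / 750 mL) = 7.03 g
EDTA disodium salt: 4.9 mg × (415 mL / 750 mL) = 2.71 mg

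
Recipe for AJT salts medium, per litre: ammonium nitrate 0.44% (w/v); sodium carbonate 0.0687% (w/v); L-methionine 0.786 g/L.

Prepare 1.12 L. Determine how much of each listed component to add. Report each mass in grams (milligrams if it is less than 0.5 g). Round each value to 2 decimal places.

Scale factor relative to 1 L: 1.12.
ammonium nitrate: 0.44 g per 100 mL × 1120 mL ÷ 100 = 4.93 g
sodium carbonate: 0.0687 g per 100 mL × 1120 mL ÷ 100 = 0.77 g
L-methionine: 0.786 g/L × 1.12 L = 0.88 g

ammonium nitrate 4.93 g; sodium carbonate 0.77 g; L-methionine 0.88 g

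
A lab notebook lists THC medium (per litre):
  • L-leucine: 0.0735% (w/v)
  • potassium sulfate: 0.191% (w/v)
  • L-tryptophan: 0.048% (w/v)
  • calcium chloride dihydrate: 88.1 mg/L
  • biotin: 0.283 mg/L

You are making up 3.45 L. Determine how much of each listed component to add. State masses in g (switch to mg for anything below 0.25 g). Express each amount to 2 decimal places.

Working volume: 3.45 L.
L-leucine: 0.0735 g per 100 mL × 3450 mL ÷ 100 = 2.54 g
potassium sulfate: 0.191 g per 100 mL × 3450 mL ÷ 100 = 6.59 g
L-tryptophan: 0.048 g per 100 mL × 3450 mL ÷ 100 = 1.66 g
calcium chloride dihydrate: 88.1 mg/L × 3.45 L = 303.945 mg = 0.30 g
biotin: 0.283 mg/L × 3.45 L = 0.98 mg

L-leucine 2.54 g; potassium sulfate 6.59 g; L-tryptophan 1.66 g; calcium chloride dihydrate 0.30 g; biotin 0.98 mg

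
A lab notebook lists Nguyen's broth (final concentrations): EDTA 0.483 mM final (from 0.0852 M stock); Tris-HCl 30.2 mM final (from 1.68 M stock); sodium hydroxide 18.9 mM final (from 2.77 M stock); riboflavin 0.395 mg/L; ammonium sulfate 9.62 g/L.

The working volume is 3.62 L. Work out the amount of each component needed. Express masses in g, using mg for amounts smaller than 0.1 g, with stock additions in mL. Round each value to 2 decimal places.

Scale factor relative to 1 L: 3.62.
EDTA: dilute stock: 0.483 mM × 3620 mL ÷ 85.2 mM = 20.52 mL
Tris-HCl: V = C2·V2/C1 = 30.2 mM × 3620 mL ÷ 1680 mM = 65.07 mL
sodium hydroxide: dilute stock: 18.9 mM × 3620 mL ÷ 2770 mM = 24.70 mL
riboflavin: 0.395 mg/L × 3.62 L = 1.43 mg
ammonium sulfate: 9.62 g/L × 3.62 L = 34.82 g

EDTA 20.52 mL; Tris-HCl 65.07 mL; sodium hydroxide 24.70 mL; riboflavin 1.43 mg; ammonium sulfate 34.82 g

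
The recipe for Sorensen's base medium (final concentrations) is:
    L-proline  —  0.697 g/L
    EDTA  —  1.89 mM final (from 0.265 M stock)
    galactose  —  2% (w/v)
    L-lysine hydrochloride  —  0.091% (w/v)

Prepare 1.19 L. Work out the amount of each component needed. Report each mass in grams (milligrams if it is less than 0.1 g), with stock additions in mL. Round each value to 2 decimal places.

L-proline 0.83 g; EDTA 8.49 mL; galactose 23.80 g; L-lysine hydrochloride 1.08 g

Working volume: 1.19 L.
L-proline: 0.697 g/L × 1.19 L = 0.83 g
EDTA: C1V1 = C2V2 → 1.89 mM × 1190 mL ÷ 265 mM = 8.49 mL
galactose: 2% w/v = 20 g/L → 20 × 1.19 L = 23.80 g
L-lysine hydrochloride: 0.091% w/v = 0.91 g/L → 0.91 × 1.19 L = 1.08 g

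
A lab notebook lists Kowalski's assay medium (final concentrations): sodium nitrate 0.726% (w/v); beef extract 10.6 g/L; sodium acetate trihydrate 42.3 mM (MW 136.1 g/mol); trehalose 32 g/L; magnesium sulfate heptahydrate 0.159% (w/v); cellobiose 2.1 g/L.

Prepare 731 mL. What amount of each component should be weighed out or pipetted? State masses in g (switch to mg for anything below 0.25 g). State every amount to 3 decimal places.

Target volume = 731 mL = 0.731 L.
sodium nitrate: 0.726 g per 100 mL × 731 mL ÷ 100 = 5.307 g
beef extract: 10.6 g/L × 0.731 L = 7.749 g
sodium acetate trihydrate: 42.3 mmol/L × 136.1 g/mol × 0.731 L ÷ 1000 = 4.208 g
trehalose: 32 g/L × 0.731 L = 23.392 g
magnesium sulfate heptahydrate: 0.159 g per 100 mL × 731 mL ÷ 100 = 1.162 g
cellobiose: 2.1 g/L × 0.731 L = 1.535 g

sodium nitrate 5.307 g; beef extract 7.749 g; sodium acetate trihydrate 4.208 g; trehalose 23.392 g; magnesium sulfate heptahydrate 1.162 g; cellobiose 1.535 g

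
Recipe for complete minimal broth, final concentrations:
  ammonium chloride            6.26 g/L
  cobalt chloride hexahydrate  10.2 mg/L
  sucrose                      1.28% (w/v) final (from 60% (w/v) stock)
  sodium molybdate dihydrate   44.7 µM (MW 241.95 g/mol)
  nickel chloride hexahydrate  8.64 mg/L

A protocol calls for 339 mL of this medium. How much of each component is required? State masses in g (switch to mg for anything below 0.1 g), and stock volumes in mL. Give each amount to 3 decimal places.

ammonium chloride 2.122 g; cobalt chloride hexahydrate 3.458 mg; sucrose 7.232 mL; sodium molybdate dihydrate 3.666 mg; nickel chloride hexahydrate 2.929 mg

Working volume: 339 mL = 0.339 L.
ammonium chloride: 6.26 g/L × 0.339 L = 2.122 g
cobalt chloride hexahydrate: 10.2 mg/L × 0.339 L = 3.458 mg
sucrose: C1V1 = C2V2 → 1.28% ÷ 60% × 339 mL = 7.232 mL
sodium molybdate dihydrate: 44.7 µmol/L × 241.95 g/mol × 0.339 L ÷ 1000 = 3.666 mg
nickel chloride hexahydrate: 8.64 mg/L × 0.339 L = 2.929 mg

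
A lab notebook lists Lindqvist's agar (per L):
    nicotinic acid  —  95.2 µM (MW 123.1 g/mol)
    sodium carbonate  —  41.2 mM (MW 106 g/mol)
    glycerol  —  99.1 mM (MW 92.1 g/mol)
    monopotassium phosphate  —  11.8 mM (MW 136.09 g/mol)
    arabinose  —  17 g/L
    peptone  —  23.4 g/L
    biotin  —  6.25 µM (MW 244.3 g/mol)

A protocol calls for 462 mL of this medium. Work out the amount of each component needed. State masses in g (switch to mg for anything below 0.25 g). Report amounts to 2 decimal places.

Working volume: 462 mL = 0.462 L.
nicotinic acid: 95.2 µmol/L × 123.1 g/mol × 0.462 L ÷ 1000 = 5.41 mg
sodium carbonate: 41.2 mmol/L × 106 g/mol × 0.462 L ÷ 1000 = 2.02 g
glycerol: 99.1 mmol/L × 92.1 g/mol × 0.462 L ÷ 1000 = 4.22 g
monopotassium phosphate: 11.8 mmol/L × 136.09 g/mol × 0.462 L ÷ 1000 = 0.74 g
arabinose: 17 g/L × 0.462 L = 7.85 g
peptone: 23.4 g/L × 0.462 L = 10.81 g
biotin: 6.25 µmol/L × 244.3 g/mol × 0.462 L ÷ 1000 = 0.71 mg

nicotinic acid 5.41 mg; sodium carbonate 2.02 g; glycerol 4.22 g; monopotassium phosphate 0.74 g; arabinose 7.85 g; peptone 10.81 g; biotin 0.71 mg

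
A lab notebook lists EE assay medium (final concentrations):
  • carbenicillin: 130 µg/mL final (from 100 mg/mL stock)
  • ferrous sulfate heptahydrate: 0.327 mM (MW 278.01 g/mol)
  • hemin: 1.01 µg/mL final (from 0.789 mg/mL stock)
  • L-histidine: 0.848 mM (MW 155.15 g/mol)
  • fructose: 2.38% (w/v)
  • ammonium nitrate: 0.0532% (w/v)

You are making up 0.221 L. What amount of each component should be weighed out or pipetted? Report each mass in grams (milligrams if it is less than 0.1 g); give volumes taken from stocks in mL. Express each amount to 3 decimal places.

carbenicillin 0.287 mL; ferrous sulfate heptahydrate 20.091 mg; hemin 0.283 mL; L-histidine 29.076 mg; fructose 5.260 g; ammonium nitrate 0.118 g

Working volume: 0.221 L.
carbenicillin: C1V1 = C2V2 → 130 µg/mL × 221 mL ÷ 100000 µg/mL = 0.287 mL
ferrous sulfate heptahydrate: 0.327 mmol/L × 278.01 mg/mmol × 0.221 L = 20.091 mg
hemin: dilute stock: 1.01 µg/mL × 221 mL ÷ 789 µg/mL = 0.283 mL
L-histidine: 0.848 mmol/L × 155.15 mg/mmol × 0.221 L = 29.076 mg
fructose: 2.38% w/v = 23.8 g/L → 23.8 × 0.221 L = 5.260 g
ammonium nitrate: 0.0532 g per 100 mL × 221 mL ÷ 100 = 0.118 g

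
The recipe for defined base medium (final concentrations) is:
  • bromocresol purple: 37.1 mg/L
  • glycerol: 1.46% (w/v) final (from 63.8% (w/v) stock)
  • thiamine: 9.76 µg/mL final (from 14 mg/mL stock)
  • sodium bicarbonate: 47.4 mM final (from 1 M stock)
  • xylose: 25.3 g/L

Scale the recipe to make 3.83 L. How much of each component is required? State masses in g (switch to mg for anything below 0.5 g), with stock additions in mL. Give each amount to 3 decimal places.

bromocresol purple 142.093 mg; glycerol 87.646 mL; thiamine 2.670 mL; sodium bicarbonate 181.542 mL; xylose 96.899 g

Working volume: 3.83 L.
bromocresol purple: 37.1 mg/L × 3.83 L = 142.093 mg
glycerol: dilute stock: 1.46% ÷ 63.8% × 3830 mL = 87.646 mL
thiamine: C1V1 = C2V2 → 9.76 µg/mL × 3830 mL ÷ 14000 µg/mL = 2.670 mL
sodium bicarbonate: C1V1 = C2V2 → 47.4 mM × 3830 mL ÷ 1000 mM = 181.542 mL
xylose: 25.3 g/L × 3.83 L = 96.899 g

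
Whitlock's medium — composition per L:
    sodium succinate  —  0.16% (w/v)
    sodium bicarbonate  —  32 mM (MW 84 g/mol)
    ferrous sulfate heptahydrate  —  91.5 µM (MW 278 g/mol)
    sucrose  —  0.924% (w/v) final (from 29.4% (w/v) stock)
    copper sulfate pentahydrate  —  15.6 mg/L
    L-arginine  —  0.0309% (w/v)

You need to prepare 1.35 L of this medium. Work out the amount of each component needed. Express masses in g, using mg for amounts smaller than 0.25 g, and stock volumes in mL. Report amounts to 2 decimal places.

Working volume: 1.35 L.
sodium succinate: 0.16% w/v = 1.6 g/L → 1.6 × 1.35 L = 2.16 g
sodium bicarbonate: 32 mmol/L × 84 g/mol × 1.35 L ÷ 1000 = 3.63 g
ferrous sulfate heptahydrate: 91.5 µmol/L × 278 g/mol × 1.35 L ÷ 1000 = 34.34 mg
sucrose: C1V1 = C2V2 → 0.924% ÷ 29.4% × 1350 mL = 42.43 mL
copper sulfate pentahydrate: 15.6 mg/L × 1.35 L = 21.06 mg
L-arginine: 0.0309% w/v = 0.309 g/L → 0.309 × 1.35 L = 0.42 g

sodium succinate 2.16 g; sodium bicarbonate 3.63 g; ferrous sulfate heptahydrate 34.34 mg; sucrose 42.43 mL; copper sulfate pentahydrate 21.06 mg; L-arginine 0.42 g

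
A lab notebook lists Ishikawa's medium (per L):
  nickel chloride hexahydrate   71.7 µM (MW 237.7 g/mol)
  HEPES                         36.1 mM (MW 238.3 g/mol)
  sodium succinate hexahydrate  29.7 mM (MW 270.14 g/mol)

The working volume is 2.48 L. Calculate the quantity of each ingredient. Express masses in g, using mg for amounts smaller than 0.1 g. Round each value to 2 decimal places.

Working volume: 2.48 L.
nickel chloride hexahydrate: 71.7 µmol/L × 237.7 g/mol × 2.48 L ÷ 1000 = 42.27 mg
HEPES: 36.1 mmol/L × 238.3 g/mol × 2.48 L ÷ 1000 = 21.33 g
sodium succinate hexahydrate: 29.7 mmol/L × 270.14 g/mol × 2.48 L ÷ 1000 = 19.90 g

nickel chloride hexahydrate 42.27 mg; HEPES 21.33 g; sodium succinate hexahydrate 19.90 g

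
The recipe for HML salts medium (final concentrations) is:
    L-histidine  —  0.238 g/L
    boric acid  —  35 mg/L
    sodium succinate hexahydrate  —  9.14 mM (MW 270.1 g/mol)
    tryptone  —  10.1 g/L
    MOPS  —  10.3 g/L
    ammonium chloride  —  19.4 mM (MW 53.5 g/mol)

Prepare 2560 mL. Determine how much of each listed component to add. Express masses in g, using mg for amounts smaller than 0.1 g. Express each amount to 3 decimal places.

L-histidine 0.609 g; boric acid 89.600 mg; sodium succinate hexahydrate 6.320 g; tryptone 25.856 g; MOPS 26.368 g; ammonium chloride 2.657 g

Scale factor relative to 1 L: 2.56.
L-histidine: 0.238 g/L × 2.56 L = 0.609 g
boric acid: 35 mg/L × 2.56 L = 89.600 mg
sodium succinate hexahydrate: 9.14 mmol/L × 270.1 g/mol × 2.56 L ÷ 1000 = 6.320 g
tryptone: 10.1 g/L × 2.56 L = 25.856 g
MOPS: 10.3 g/L × 2.56 L = 26.368 g
ammonium chloride: 19.4 mmol/L × 53.5 g/mol × 2.56 L ÷ 1000 = 2.657 g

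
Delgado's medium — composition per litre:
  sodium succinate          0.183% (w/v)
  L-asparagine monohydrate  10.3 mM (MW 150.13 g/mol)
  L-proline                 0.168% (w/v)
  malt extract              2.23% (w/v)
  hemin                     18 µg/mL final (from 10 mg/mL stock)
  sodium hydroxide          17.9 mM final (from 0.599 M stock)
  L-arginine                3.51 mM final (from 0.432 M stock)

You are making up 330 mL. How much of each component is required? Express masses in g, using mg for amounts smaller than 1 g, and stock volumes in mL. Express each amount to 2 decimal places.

Scale factor relative to 1 L: 0.33.
sodium succinate: 0.183% w/v = 1.83 g/L → 1.83 × 0.33 L = 0.6039 g = 603.90 mg
L-asparagine monohydrate: 10.3 mmol/L × 150.13 mg/mmol × 0.33 L = 510.29 mg
L-proline: 0.168% w/v = 1.68 g/L → 1.68 × 0.33 L = 0.5544 g = 554.40 mg
malt extract: 2.23 g per 100 mL × 330 mL ÷ 100 = 7.36 g
hemin: V = C2·V2/C1 = 18 µg/mL × 330 mL ÷ 10000 µg/mL = 0.59 mL
sodium hydroxide: V = C2·V2/C1 = 17.9 mM × 330 mL ÷ 599 mM = 9.86 mL
L-arginine: V = C2·V2/C1 = 3.51 mM × 330 mL ÷ 432 mM = 2.68 mL

sodium succinate 603.90 mg; L-asparagine monohydrate 510.29 mg; L-proline 554.40 mg; malt extract 7.36 g; hemin 0.59 mL; sodium hydroxide 9.86 mL; L-arginine 2.68 mL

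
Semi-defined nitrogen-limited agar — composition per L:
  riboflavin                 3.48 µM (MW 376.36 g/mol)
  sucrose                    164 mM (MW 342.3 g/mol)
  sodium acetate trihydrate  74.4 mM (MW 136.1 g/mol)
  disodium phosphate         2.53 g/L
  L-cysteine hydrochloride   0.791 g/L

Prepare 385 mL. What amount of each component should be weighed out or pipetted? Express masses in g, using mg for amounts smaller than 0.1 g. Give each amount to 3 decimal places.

Target volume = 385 mL = 0.385 L.
riboflavin: 3.48 µmol/L × 376.36 g/mol × 0.385 L ÷ 1000 = 0.504 mg
sucrose: 164 mmol/L × 342.3 g/mol × 0.385 L ÷ 1000 = 21.613 g
sodium acetate trihydrate: 74.4 mmol/L × 136.1 g/mol × 0.385 L ÷ 1000 = 3.898 g
disodium phosphate: 2.53 g/L × 0.385 L = 0.974 g
L-cysteine hydrochloride: 0.791 g/L × 0.385 L = 0.305 g

riboflavin 0.504 mg; sucrose 21.613 g; sodium acetate trihydrate 3.898 g; disodium phosphate 0.974 g; L-cysteine hydrochloride 0.305 g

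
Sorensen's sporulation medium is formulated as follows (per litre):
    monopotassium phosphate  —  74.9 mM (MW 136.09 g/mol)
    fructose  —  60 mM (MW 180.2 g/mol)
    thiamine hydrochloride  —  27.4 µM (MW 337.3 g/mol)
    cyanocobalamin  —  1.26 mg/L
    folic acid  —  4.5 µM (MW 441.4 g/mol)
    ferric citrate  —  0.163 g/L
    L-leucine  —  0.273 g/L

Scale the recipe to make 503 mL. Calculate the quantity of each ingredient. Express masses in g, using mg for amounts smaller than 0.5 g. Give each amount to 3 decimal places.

Working volume: 503 mL = 0.503 L.
monopotassium phosphate: 74.9 mmol/L × 136.09 g/mol × 0.503 L ÷ 1000 = 5.127 g
fructose: 60 mmol/L × 180.2 g/mol × 0.503 L ÷ 1000 = 5.438 g
thiamine hydrochloride: 27.4 µmol/L × 337.3 g/mol × 0.503 L ÷ 1000 = 4.649 mg
cyanocobalamin: 1.26 mg/L × 0.503 L = 0.634 mg
folic acid: 4.5 µmol/L × 441.4 g/mol × 0.503 L ÷ 1000 = 0.999 mg
ferric citrate: 0.163 g/L × 0.503 L = 0.081989 g = 81.989 mg
L-leucine: 0.273 g/L × 0.503 L = 0.137319 g = 137.319 mg

monopotassium phosphate 5.127 g; fructose 5.438 g; thiamine hydrochloride 4.649 mg; cyanocobalamin 0.634 mg; folic acid 0.999 mg; ferric citrate 81.989 mg; L-leucine 137.319 mg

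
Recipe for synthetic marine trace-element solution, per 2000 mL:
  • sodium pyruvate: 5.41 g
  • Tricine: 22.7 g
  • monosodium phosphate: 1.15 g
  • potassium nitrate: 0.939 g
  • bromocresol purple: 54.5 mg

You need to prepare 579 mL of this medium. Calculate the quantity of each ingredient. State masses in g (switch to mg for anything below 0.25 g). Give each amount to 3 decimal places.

sodium pyruvate 1.566 g; Tricine 6.572 g; monosodium phosphate 0.333 g; potassium nitrate 0.272 g; bromocresol purple 15.778 mg

Ratio of target to recipe volume: 579 / 2000 = 0.2895.
sodium pyruvate: 5.41 g × (579 mL / 2000 mL) = 1.566 g
Tricine: 22.7 g × (579 mL / 2000 mL) = 6.572 g
monosodium phosphate: 1.15 g × (579 mL / 2000 mL) = 0.333 g
potassium nitrate: 0.939 g × (579 mL / 2000 mL) = 0.272 g
bromocresol purple: 54.5 mg × (579 mL / 2000 mL) = 15.778 mg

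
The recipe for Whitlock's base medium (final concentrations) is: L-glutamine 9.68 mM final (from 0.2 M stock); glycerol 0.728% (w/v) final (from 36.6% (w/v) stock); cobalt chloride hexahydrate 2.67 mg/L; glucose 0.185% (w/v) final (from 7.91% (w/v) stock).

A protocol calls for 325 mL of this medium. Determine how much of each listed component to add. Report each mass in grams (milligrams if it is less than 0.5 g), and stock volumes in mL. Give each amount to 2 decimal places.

Working volume: 325 mL = 0.325 L.
L-glutamine: C1V1 = C2V2 → 9.68 mM × 325 mL ÷ 200 mM = 15.73 mL
glycerol: V = C2·V2/C1 = 0.728% ÷ 36.6% × 325 mL = 6.46 mL
cobalt chloride hexahydrate: 2.67 mg/L × 0.325 L = 0.87 mg
glucose: dilute stock: 0.185% ÷ 7.91% × 325 mL = 7.60 mL

L-glutamine 15.73 mL; glycerol 6.46 mL; cobalt chloride hexahydrate 0.87 mg; glucose 7.60 mL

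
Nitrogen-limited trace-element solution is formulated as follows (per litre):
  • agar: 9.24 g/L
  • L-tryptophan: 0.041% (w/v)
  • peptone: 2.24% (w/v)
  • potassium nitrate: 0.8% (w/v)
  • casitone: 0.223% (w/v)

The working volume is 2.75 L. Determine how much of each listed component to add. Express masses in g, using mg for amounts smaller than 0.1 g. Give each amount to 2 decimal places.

agar 25.41 g; L-tryptophan 1.13 g; peptone 61.60 g; potassium nitrate 22.00 g; casitone 6.13 g

Working volume: 2.75 L.
agar: 9.24 g/L × 2.75 L = 25.41 g
L-tryptophan: 0.041% w/v = 0.41 g/L → 0.41 × 2.75 L = 1.13 g
peptone: 2.24 g per 100 mL × 2750 mL ÷ 100 = 61.60 g
potassium nitrate: 0.8% w/v = 8 g/L → 8 × 2.75 L = 22.00 g
casitone: 0.223% w/v = 2.23 g/L → 2.23 × 2.75 L = 6.13 g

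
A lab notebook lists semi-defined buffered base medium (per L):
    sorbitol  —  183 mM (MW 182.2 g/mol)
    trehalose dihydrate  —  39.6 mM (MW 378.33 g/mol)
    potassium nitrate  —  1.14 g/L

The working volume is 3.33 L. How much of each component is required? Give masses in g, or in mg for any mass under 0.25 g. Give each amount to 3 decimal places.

Working volume: 3.33 L.
sorbitol: 183 mmol/L × 182.2 g/mol × 3.33 L ÷ 1000 = 111.031 g
trehalose dihydrate: 39.6 mmol/L × 378.33 g/mol × 3.33 L ÷ 1000 = 49.890 g
potassium nitrate: 1.14 g/L × 3.33 L = 3.796 g

sorbitol 111.031 g; trehalose dihydrate 49.890 g; potassium nitrate 3.796 g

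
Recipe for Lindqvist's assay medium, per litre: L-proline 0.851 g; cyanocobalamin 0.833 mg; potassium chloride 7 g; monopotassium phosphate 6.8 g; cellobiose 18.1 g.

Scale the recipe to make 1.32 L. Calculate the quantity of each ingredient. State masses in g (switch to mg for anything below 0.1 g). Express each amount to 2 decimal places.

Scale factor = 1320 mL / 1000 mL = 1.32.
L-proline: 0.851 g × (1320 mL / 1000 mL) = 1.12 g
cyanocobalamin: 0.833 mg × (1320 mL / 1000 mL) = 1.10 mg
potassium chloride: 7 g × (1320 mL / 1000 mL) = 9.24 g
monopotassium phosphate: 6.8 g × (1320 mL / 1000 mL) = 8.98 g
cellobiose: 18.1 g × (1320 mL / 1000 mL) = 23.89 g

L-proline 1.12 g; cyanocobalamin 1.10 mg; potassium chloride 9.24 g; monopotassium phosphate 8.98 g; cellobiose 23.89 g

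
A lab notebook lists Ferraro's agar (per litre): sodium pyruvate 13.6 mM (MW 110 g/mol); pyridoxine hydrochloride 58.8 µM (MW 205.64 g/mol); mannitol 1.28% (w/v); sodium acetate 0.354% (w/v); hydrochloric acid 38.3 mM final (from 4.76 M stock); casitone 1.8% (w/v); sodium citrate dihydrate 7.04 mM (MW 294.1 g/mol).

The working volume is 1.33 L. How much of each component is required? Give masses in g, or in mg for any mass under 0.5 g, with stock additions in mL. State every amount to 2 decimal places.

sodium pyruvate 1.99 g; pyridoxine hydrochloride 16.08 mg; mannitol 17.02 g; sodium acetate 4.71 g; hydrochloric acid 10.70 mL; casitone 23.94 g; sodium citrate dihydrate 2.75 g

Scale factor relative to 1 L: 1.33.
sodium pyruvate: 13.6 mmol/L × 110 g/mol × 1.33 L ÷ 1000 = 1.99 g
pyridoxine hydrochloride: 58.8 µmol/L × 205.64 g/mol × 1.33 L ÷ 1000 = 16.08 mg
mannitol: 1.28% w/v = 12.8 g/L → 12.8 × 1.33 L = 17.02 g
sodium acetate: 0.354 g per 100 mL × 1330 mL ÷ 100 = 4.71 g
hydrochloric acid: dilute stock: 38.3 mM × 1330 mL ÷ 4760 mM = 10.70 mL
casitone: 1.8% w/v = 18 g/L → 18 × 1.33 L = 23.94 g
sodium citrate dihydrate: 7.04 mmol/L × 294.1 g/mol × 1.33 L ÷ 1000 = 2.75 g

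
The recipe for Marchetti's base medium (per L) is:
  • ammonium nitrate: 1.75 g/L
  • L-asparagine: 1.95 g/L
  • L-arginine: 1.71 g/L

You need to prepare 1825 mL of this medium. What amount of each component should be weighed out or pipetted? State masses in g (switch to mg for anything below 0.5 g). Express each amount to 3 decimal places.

Scale factor relative to 1 L: 1.825.
ammonium nitrate: 1.75 g/L × 1.825 L = 3.194 g
L-asparagine: 1.95 g/L × 1.825 L = 3.559 g
L-arginine: 1.71 g/L × 1.825 L = 3.121 g

ammonium nitrate 3.194 g; L-asparagine 3.559 g; L-arginine 3.121 g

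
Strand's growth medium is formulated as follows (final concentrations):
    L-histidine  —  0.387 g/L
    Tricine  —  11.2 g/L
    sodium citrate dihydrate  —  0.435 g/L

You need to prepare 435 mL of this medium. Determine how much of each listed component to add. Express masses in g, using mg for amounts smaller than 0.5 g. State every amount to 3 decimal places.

Working volume: 435 mL = 0.435 L.
L-histidine: 0.387 g/L × 0.435 L = 0.168345 g = 168.345 mg
Tricine: 11.2 g/L × 0.435 L = 4.872 g
sodium citrate dihydrate: 0.435 g/L × 0.435 L = 0.189225 g = 189.225 mg

L-histidine 168.345 mg; Tricine 4.872 g; sodium citrate dihydrate 189.225 mg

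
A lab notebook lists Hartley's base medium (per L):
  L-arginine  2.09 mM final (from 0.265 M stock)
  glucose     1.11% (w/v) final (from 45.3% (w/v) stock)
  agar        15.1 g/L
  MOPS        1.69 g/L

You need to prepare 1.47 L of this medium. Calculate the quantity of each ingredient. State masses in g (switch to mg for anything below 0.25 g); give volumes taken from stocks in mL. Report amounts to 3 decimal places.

Scale factor relative to 1 L: 1.47.
L-arginine: V = C2·V2/C1 = 2.09 mM × 1470 mL ÷ 265 mM = 11.594 mL
glucose: dilute stock: 1.11% ÷ 45.3% × 1470 mL = 36.020 mL
agar: 15.1 g/L × 1.47 L = 22.197 g
MOPS: 1.69 g/L × 1.47 L = 2.484 g

L-arginine 11.594 mL; glucose 36.020 mL; agar 22.197 g; MOPS 2.484 g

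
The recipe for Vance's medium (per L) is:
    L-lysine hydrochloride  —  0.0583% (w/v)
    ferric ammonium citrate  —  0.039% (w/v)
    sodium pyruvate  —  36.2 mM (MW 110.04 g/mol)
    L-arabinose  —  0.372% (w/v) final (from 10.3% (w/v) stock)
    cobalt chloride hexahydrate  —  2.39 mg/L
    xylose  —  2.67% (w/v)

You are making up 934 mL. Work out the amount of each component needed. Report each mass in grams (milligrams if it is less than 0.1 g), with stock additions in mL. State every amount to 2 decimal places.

L-lysine hydrochloride 0.54 g; ferric ammonium citrate 0.36 g; sodium pyruvate 3.72 g; L-arabinose 33.73 mL; cobalt chloride hexahydrate 2.23 mg; xylose 24.94 g

Working volume: 934 mL = 0.934 L.
L-lysine hydrochloride: 0.0583% w/v = 0.583 g/L → 0.583 × 0.934 L = 0.54 g
ferric ammonium citrate: 0.039 g per 100 mL × 934 mL ÷ 100 = 0.36 g
sodium pyruvate: 36.2 mmol/L × 110.04 g/mol × 0.934 L ÷ 1000 = 3.72 g
L-arabinose: V = C2·V2/C1 = 0.372% ÷ 10.3% × 934 mL = 33.73 mL
cobalt chloride hexahydrate: 2.39 mg/L × 0.934 L = 2.23 mg
xylose: 2.67 g per 100 mL × 934 mL ÷ 100 = 24.94 g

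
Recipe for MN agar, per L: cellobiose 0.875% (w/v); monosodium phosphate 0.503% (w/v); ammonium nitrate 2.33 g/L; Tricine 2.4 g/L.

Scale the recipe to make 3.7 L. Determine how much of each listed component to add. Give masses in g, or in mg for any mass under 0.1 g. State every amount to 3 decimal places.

Scale factor relative to 1 L: 3.7.
cellobiose: 0.875 g per 100 mL × 3700 mL ÷ 100 = 32.375 g
monosodium phosphate: 0.503% w/v = 5.03 g/L → 5.03 × 3.7 L = 18.611 g
ammonium nitrate: 2.33 g/L × 3.7 L = 8.621 g
Tricine: 2.4 g/L × 3.7 L = 8.880 g

cellobiose 32.375 g; monosodium phosphate 18.611 g; ammonium nitrate 8.621 g; Tricine 8.880 g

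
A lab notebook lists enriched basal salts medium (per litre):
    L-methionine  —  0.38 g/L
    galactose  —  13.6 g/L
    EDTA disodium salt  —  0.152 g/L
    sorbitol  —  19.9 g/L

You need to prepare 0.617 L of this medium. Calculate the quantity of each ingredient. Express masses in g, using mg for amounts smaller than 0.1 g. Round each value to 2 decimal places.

Scale factor relative to 1 L: 0.617.
L-methionine: 0.38 g/L × 0.617 L = 0.23 g
galactose: 13.6 g/L × 0.617 L = 8.39 g
EDTA disodium salt: 0.152 g/L × 0.617 L = 0.093784 g = 93.78 mg
sorbitol: 19.9 g/L × 0.617 L = 12.28 g

L-methionine 0.23 g; galactose 8.39 g; EDTA disodium salt 93.78 mg; sorbitol 12.28 g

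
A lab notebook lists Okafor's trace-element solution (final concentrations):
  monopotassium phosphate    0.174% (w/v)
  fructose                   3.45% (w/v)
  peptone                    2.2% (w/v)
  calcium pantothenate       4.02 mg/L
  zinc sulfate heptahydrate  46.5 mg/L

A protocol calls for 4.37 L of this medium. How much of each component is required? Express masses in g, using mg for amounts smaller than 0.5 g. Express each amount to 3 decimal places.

monopotassium phosphate 7.604 g; fructose 150.765 g; peptone 96.140 g; calcium pantothenate 17.567 mg; zinc sulfate heptahydrate 203.205 mg

Scale factor relative to 1 L: 4.37.
monopotassium phosphate: 0.174 g per 100 mL × 4370 mL ÷ 100 = 7.604 g
fructose: 3.45 g per 100 mL × 4370 mL ÷ 100 = 150.765 g
peptone: 2.2% w/v = 22 g/L → 22 × 4.37 L = 96.140 g
calcium pantothenate: 4.02 mg/L × 4.37 L = 17.567 mg
zinc sulfate heptahydrate: 46.5 mg/L × 4.37 L = 203.205 mg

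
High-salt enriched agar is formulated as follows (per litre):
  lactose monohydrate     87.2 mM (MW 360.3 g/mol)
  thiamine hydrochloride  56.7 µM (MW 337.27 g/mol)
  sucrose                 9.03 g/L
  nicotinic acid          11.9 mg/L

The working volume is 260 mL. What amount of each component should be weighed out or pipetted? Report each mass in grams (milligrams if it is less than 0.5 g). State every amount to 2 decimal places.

lactose monohydrate 8.17 g; thiamine hydrochloride 4.97 mg; sucrose 2.35 g; nicotinic acid 3.09 mg

Target volume = 260 mL = 0.26 L.
lactose monohydrate: 87.2 mmol/L × 360.3 g/mol × 0.26 L ÷ 1000 = 8.17 g
thiamine hydrochloride: 56.7 µmol/L × 337.27 g/mol × 0.26 L ÷ 1000 = 4.97 mg
sucrose: 9.03 g/L × 0.26 L = 2.35 g
nicotinic acid: 11.9 mg/L × 0.26 L = 3.09 mg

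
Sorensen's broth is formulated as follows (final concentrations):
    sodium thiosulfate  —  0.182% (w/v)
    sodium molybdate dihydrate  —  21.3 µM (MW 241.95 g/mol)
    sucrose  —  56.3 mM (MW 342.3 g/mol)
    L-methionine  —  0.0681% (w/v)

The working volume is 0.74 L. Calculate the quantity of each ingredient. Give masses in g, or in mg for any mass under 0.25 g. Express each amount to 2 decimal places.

sodium thiosulfate 1.35 g; sodium molybdate dihydrate 3.81 mg; sucrose 14.26 g; L-methionine 0.50 g

Working volume: 0.74 L.
sodium thiosulfate: 0.182% w/v = 1.82 g/L → 1.82 × 0.74 L = 1.35 g
sodium molybdate dihydrate: 21.3 µmol/L × 241.95 g/mol × 0.74 L ÷ 1000 = 3.81 mg
sucrose: 56.3 mmol/L × 342.3 g/mol × 0.74 L ÷ 1000 = 14.26 g
L-methionine: 0.0681 g per 100 mL × 740 mL ÷ 100 = 0.50 g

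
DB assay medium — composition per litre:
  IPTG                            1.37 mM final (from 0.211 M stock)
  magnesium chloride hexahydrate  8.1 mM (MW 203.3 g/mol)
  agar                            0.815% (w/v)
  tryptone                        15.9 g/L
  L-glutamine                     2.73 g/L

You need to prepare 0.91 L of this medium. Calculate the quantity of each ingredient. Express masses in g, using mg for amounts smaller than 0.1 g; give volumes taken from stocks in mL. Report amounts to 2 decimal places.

IPTG 5.91 mL; magnesium chloride hexahydrate 1.50 g; agar 7.42 g; tryptone 14.47 g; L-glutamine 2.48 g

Scale factor relative to 1 L: 0.91.
IPTG: V = C2·V2/C1 = 1.37 mM × 910 mL ÷ 211 mM = 5.91 mL
magnesium chloride hexahydrate: 8.1 mmol/L × 203.3 g/mol × 0.91 L ÷ 1000 = 1.50 g
agar: 0.815 g per 100 mL × 910 mL ÷ 100 = 7.42 g
tryptone: 15.9 g/L × 0.91 L = 14.47 g
L-glutamine: 2.73 g/L × 0.91 L = 2.48 g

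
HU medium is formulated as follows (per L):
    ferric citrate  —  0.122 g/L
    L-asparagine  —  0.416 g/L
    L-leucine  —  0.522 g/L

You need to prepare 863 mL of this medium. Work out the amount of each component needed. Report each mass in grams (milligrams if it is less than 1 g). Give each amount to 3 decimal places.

Working volume: 863 mL = 0.863 L.
ferric citrate: 0.122 g/L × 0.863 L = 0.105286 g = 105.286 mg
L-asparagine: 0.416 g/L × 0.863 L = 0.359008 g = 359.008 mg
L-leucine: 0.522 g/L × 0.863 L = 0.450486 g = 450.486 mg

ferric citrate 105.286 mg; L-asparagine 359.008 mg; L-leucine 450.486 mg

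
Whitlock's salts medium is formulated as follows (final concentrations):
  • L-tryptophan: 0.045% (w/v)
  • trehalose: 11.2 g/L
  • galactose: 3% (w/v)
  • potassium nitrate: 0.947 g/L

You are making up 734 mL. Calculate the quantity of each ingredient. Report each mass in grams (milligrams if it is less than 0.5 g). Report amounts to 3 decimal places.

L-tryptophan 330.300 mg; trehalose 8.221 g; galactose 22.020 g; potassium nitrate 0.695 g

Scale factor relative to 1 L: 0.734.
L-tryptophan: 0.045% w/v = 0.45 g/L → 0.45 × 0.734 L = 0.3303 g = 330.300 mg
trehalose: 11.2 g/L × 0.734 L = 8.221 g
galactose: 3 g per 100 mL × 734 mL ÷ 100 = 22.020 g
potassium nitrate: 0.947 g/L × 0.734 L = 0.695 g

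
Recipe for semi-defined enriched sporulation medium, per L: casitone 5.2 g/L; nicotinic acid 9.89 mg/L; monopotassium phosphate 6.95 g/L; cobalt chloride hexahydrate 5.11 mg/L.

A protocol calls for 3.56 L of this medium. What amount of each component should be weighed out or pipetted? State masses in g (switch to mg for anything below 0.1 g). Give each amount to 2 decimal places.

casitone 18.51 g; nicotinic acid 35.21 mg; monopotassium phosphate 24.74 g; cobalt chloride hexahydrate 18.19 mg

Working volume: 3.56 L.
casitone: 5.2 g/L × 3.56 L = 18.51 g
nicotinic acid: 9.89 mg/L × 3.56 L = 35.21 mg
monopotassium phosphate: 6.95 g/L × 3.56 L = 24.74 g
cobalt chloride hexahydrate: 5.11 mg/L × 3.56 L = 18.19 mg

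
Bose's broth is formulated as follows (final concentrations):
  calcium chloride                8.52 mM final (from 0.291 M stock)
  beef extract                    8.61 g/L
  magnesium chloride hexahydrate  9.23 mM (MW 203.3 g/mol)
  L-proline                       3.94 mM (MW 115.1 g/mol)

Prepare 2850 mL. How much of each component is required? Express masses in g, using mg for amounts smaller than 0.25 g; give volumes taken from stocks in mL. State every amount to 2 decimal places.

Target volume = 2850 mL = 2.85 L.
calcium chloride: dilute stock: 8.52 mM × 2850 mL ÷ 291 mM = 83.44 mL
beef extract: 8.61 g/L × 2.85 L = 24.54 g
magnesium chloride hexahydrate: 9.23 mmol/L × 203.3 g/mol × 2.85 L ÷ 1000 = 5.35 g
L-proline: 3.94 mmol/L × 115.1 g/mol × 2.85 L ÷ 1000 = 1.29 g

calcium chloride 83.44 mL; beef extract 24.54 g; magnesium chloride hexahydrate 5.35 g; L-proline 1.29 g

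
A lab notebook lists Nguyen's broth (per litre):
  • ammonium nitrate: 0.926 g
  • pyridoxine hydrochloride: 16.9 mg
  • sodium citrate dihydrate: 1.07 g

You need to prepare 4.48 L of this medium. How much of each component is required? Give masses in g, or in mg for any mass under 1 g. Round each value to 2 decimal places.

ammonium nitrate 4.15 g; pyridoxine hydrochloride 75.71 mg; sodium citrate dihydrate 4.79 g

Ratio of target to recipe volume: 4480 / 1000 = 4.48.
ammonium nitrate: 0.926 g × (4480 mL / 1000 mL) = 4.15 g
pyridoxine hydrochloride: 16.9 mg × (4480 mL / 1000 mL) = 75.71 mg
sodium citrate dihydrate: 1.07 g × (4480 mL / 1000 mL) = 4.79 g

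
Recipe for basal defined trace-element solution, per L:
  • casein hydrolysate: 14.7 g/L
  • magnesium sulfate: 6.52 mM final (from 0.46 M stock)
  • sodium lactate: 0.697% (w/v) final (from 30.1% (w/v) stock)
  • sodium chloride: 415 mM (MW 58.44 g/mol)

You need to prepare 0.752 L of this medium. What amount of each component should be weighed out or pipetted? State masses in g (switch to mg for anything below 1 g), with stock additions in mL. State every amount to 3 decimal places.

Scale factor relative to 1 L: 0.752.
casein hydrolysate: 14.7 g/L × 0.752 L = 11.054 g
magnesium sulfate: dilute stock: 6.52 mM × 752 mL ÷ 460 mM = 10.659 mL
sodium lactate: C1V1 = C2V2 → 0.697% ÷ 30.1% × 752 mL = 17.413 mL
sodium chloride: 415 mmol/L × 58.44 g/mol × 0.752 L ÷ 1000 = 18.238 g

casein hydrolysate 11.054 g; magnesium sulfate 10.659 mL; sodium lactate 17.413 mL; sodium chloride 18.238 g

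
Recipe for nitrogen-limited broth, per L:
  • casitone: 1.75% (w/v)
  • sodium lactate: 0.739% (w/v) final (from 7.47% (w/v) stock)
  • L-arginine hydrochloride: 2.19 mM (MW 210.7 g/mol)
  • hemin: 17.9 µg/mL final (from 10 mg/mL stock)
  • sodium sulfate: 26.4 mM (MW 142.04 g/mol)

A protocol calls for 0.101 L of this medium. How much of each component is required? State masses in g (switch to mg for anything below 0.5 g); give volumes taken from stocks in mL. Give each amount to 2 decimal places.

casitone 1.77 g; sodium lactate 9.99 mL; L-arginine hydrochloride 46.60 mg; hemin 0.18 mL; sodium sulfate 378.74 mg

Working volume: 0.101 L.
casitone: 1.75% w/v = 17.5 g/L → 17.5 × 0.101 L = 1.77 g
sodium lactate: C1V1 = C2V2 → 0.739% ÷ 7.47% × 101 mL = 9.99 mL
L-arginine hydrochloride: 2.19 mmol/L × 210.7 mg/mmol × 0.101 L = 46.60 mg
hemin: C1V1 = C2V2 → 17.9 µg/mL × 101 mL ÷ 10000 µg/mL = 0.18 mL
sodium sulfate: 26.4 mmol/L × 142.04 mg/mmol × 0.101 L = 378.74 mg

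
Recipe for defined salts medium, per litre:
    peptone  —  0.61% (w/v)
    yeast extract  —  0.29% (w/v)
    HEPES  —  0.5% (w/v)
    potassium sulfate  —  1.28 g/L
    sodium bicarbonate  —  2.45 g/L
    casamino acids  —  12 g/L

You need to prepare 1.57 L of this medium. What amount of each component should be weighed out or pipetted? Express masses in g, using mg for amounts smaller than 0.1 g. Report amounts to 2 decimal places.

peptone 9.58 g; yeast extract 4.55 g; HEPES 7.85 g; potassium sulfate 2.01 g; sodium bicarbonate 3.85 g; casamino acids 18.84 g

Working volume: 1.57 L.
peptone: 0.61% w/v = 6.1 g/L → 6.1 × 1.57 L = 9.58 g
yeast extract: 0.29 g per 100 mL × 1570 mL ÷ 100 = 4.55 g
HEPES: 0.5 g per 100 mL × 1570 mL ÷ 100 = 7.85 g
potassium sulfate: 1.28 g/L × 1.57 L = 2.01 g
sodium bicarbonate: 2.45 g/L × 1.57 L = 3.85 g
casamino acids: 12 g/L × 1.57 L = 18.84 g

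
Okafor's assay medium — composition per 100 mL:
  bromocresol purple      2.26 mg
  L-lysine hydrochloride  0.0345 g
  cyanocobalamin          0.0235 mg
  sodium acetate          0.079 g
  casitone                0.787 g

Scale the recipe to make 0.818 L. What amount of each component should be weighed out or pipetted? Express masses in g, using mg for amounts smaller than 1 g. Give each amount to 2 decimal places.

Ratio of target to recipe volume: 818 / 100 = 8.18.
bromocresol purple: 2.26 mg × (818 mL / 100 mL) = 18.49 mg
L-lysine hydrochloride: 0.0345 g × (818 mL / 100 mL) = 0.28221 g = 282.21 mg
cyanocobalamin: 0.0235 mg × (818 mL / 100 mL) = 0.19 mg
sodium acetate: 0.079 g × (818 mL / 100 mL) = 0.64622 g = 646.22 mg
casitone: 0.787 g × (818 mL / 100 mL) = 6.44 g

bromocresol purple 18.49 mg; L-lysine hydrochloride 282.21 mg; cyanocobalamin 0.19 mg; sodium acetate 646.22 mg; casitone 6.44 g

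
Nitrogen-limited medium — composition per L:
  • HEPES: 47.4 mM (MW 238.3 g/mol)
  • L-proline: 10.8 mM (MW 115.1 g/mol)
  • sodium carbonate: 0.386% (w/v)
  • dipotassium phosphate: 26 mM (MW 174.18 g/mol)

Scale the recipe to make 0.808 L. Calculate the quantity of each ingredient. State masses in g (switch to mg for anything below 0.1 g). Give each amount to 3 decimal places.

HEPES 9.127 g; L-proline 1.004 g; sodium carbonate 3.119 g; dipotassium phosphate 3.659 g

Working volume: 0.808 L.
HEPES: 47.4 mmol/L × 238.3 g/mol × 0.808 L ÷ 1000 = 9.127 g
L-proline: 10.8 mmol/L × 115.1 g/mol × 0.808 L ÷ 1000 = 1.004 g
sodium carbonate: 0.386 g per 100 mL × 808 mL ÷ 100 = 3.119 g
dipotassium phosphate: 26 mmol/L × 174.18 g/mol × 0.808 L ÷ 1000 = 3.659 g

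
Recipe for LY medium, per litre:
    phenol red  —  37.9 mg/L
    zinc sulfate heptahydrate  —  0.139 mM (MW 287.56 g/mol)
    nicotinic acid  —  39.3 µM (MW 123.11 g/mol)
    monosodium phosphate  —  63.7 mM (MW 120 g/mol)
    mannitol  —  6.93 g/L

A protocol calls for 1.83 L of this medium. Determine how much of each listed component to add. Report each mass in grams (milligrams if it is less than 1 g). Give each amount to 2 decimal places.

Scale factor relative to 1 L: 1.83.
phenol red: 37.9 mg/L × 1.83 L = 69.36 mg
zinc sulfate heptahydrate: 0.139 mmol/L × 287.56 mg/mmol × 1.83 L = 73.15 mg
nicotinic acid: 39.3 µmol/L × 123.11 g/mol × 1.83 L ÷ 1000 = 8.85 mg
monosodium phosphate: 63.7 mmol/L × 120 g/mol × 1.83 L ÷ 1000 = 13.99 g
mannitol: 6.93 g/L × 1.83 L = 12.68 g

phenol red 69.36 mg; zinc sulfate heptahydrate 73.15 mg; nicotinic acid 8.85 mg; monosodium phosphate 13.99 g; mannitol 12.68 g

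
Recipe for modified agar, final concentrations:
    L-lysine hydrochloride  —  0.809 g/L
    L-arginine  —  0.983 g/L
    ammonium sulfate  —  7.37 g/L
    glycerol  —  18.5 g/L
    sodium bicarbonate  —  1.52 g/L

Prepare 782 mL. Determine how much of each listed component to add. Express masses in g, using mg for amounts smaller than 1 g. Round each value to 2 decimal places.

L-lysine hydrochloride 632.64 mg; L-arginine 768.71 mg; ammonium sulfate 5.76 g; glycerol 14.47 g; sodium bicarbonate 1.19 g

Scale factor relative to 1 L: 0.782.
L-lysine hydrochloride: 0.809 g/L × 0.782 L = 0.632638 g = 632.64 mg
L-arginine: 0.983 g/L × 0.782 L = 0.768706 g = 768.71 mg
ammonium sulfate: 7.37 g/L × 0.782 L = 5.76 g
glycerol: 18.5 g/L × 0.782 L = 14.47 g
sodium bicarbonate: 1.52 g/L × 0.782 L = 1.19 g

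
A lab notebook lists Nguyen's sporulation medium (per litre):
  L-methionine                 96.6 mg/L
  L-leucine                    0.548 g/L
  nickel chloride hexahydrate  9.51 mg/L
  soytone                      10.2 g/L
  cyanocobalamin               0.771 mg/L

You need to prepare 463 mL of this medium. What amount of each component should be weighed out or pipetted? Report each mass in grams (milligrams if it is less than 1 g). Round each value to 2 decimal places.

L-methionine 44.73 mg; L-leucine 253.72 mg; nickel chloride hexahydrate 4.40 mg; soytone 4.72 g; cyanocobalamin 0.36 mg

Target volume = 463 mL = 0.463 L.
L-methionine: 96.6 mg/L × 0.463 L = 44.73 mg
L-leucine: 0.548 g/L × 0.463 L = 0.253724 g = 253.72 mg
nickel chloride hexahydrate: 9.51 mg/L × 0.463 L = 4.40 mg
soytone: 10.2 g/L × 0.463 L = 4.72 g
cyanocobalamin: 0.771 mg/L × 0.463 L = 0.36 mg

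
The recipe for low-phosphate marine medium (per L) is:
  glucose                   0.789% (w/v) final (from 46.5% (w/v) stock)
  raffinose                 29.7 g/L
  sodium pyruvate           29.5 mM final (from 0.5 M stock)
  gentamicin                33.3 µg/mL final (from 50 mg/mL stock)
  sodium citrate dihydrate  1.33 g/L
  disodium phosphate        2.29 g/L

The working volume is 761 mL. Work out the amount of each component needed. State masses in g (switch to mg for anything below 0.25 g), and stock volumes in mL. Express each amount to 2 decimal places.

Working volume: 761 mL = 0.761 L.
glucose: dilute stock: 0.789% ÷ 46.5% × 761 mL = 12.91 mL
raffinose: 29.7 g/L × 0.761 L = 22.60 g
sodium pyruvate: dilute stock: 29.5 mM × 761 mL ÷ 500 mM = 44.90 mL
gentamicin: dilute stock: 33.3 µg/mL × 761 mL ÷ 50000 µg/mL = 0.51 mL
sodium citrate dihydrate: 1.33 g/L × 0.761 L = 1.01 g
disodium phosphate: 2.29 g/L × 0.761 L = 1.74 g

glucose 12.91 mL; raffinose 22.60 g; sodium pyruvate 44.90 mL; gentamicin 0.51 mL; sodium citrate dihydrate 1.01 g; disodium phosphate 1.74 g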